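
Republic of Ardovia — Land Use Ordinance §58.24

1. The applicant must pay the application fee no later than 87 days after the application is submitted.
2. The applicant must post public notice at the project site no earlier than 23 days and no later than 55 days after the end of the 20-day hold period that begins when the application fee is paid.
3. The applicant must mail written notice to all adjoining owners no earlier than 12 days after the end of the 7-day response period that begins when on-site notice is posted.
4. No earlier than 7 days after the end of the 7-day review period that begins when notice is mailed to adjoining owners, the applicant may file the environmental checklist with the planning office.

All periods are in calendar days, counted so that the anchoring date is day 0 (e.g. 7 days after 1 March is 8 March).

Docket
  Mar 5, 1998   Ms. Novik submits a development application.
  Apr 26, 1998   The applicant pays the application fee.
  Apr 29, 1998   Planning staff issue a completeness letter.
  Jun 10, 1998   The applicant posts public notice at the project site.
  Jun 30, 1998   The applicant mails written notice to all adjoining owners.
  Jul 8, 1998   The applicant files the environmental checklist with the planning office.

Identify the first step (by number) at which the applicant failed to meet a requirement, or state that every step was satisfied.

Step 4

Step 1: 87 days after Mar 5, 1998 (when the application is submitted) is May 31, 1998; done Apr 26, 1998 — timely.
Step 2: the window is 23–55 days after May 16, 1998 (end of the 20-day hold period, which began when the application fee is paid on Apr 26, 1998), so Jun 8, 1998 through Jul 10, 1998; done Jun 10, 1998 — within the window.
Step 3: the earliest permitted date is 12 days after Jun 17, 1998 (end of the 7-day response period, which began when on-site notice is posted on Jun 10, 1998), i.e. Jun 29, 1998; done Jun 30, 1998, after the minimum wait.
Step 4: the earliest permitted date is 7 days after Jul 7, 1998 (end of the 7-day review period, which began when notice is mailed to adjoining owners on Jun 30, 1998), i.e. Jul 14, 1998; Jul 8, 1998 is 6 days before the earliest permitted date.
Later steps need not be reached.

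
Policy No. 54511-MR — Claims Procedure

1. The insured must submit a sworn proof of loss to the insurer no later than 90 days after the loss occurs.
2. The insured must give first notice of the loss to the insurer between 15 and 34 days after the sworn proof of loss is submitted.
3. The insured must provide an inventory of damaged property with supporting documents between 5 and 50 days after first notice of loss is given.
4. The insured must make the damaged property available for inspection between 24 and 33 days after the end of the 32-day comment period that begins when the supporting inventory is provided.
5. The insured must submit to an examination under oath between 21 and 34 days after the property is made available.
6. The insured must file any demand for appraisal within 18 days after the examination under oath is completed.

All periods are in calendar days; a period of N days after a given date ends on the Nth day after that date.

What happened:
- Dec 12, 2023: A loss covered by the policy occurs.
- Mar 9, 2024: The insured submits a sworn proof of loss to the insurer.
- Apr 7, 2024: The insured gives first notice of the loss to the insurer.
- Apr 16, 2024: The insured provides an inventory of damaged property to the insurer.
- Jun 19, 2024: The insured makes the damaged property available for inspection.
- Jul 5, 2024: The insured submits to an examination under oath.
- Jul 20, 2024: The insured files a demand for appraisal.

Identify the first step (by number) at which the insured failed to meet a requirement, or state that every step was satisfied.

Step 1: 90 days after Dec 12, 2023 (when the loss occurs) is Mar 11, 2024; done Mar 9, 2024 — timely.
Step 2: the window is 15–34 days after Mar 9, 2024 (when the sworn proof of loss is submitted), so Mar 24, 2024 through Apr 12, 2024; Apr 7, 2024 falls inside that range.
Step 3: the window is 5–50 days after Apr 7, 2024 (when first notice of loss is given), so Apr 12, 2024 through May 27, 2024; done Apr 16, 2024, which is between those dates.
Step 4: the window is 24–33 days after May 18, 2024 (end of the 32-day comment period, which began when the supporting inventory is provided on Apr 16, 2024), so Jun 11, 2024 through Jun 20, 2024; Jun 19, 2024 falls inside that range.
Step 5: the window is 21–34 days after Jun 19, 2024 (when the property is made available), so Jul 10, 2024 through Jul 23, 2024; Jul 5, 2024 is 5 days too early.

Step 5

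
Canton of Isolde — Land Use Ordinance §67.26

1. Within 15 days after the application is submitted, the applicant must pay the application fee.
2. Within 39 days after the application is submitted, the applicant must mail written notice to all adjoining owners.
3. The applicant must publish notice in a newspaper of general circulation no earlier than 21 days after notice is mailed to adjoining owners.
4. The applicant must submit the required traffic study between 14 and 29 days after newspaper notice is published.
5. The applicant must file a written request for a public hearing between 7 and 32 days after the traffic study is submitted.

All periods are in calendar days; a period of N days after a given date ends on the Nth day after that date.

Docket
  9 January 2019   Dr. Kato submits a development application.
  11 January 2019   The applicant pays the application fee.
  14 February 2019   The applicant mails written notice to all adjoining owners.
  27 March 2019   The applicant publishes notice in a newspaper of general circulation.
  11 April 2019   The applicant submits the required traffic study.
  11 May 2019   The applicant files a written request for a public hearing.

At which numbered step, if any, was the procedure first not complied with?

None — every step was satisfied

(1) due by 9 January 2019 + 15 days = 24 January 2019; 11 January 2019 is within that limit.
(2) due by 9 January 2019 + 39 days = 17 February 2019; done 14 February 2019 — timely.
(3) permitted from 14 February 2019 + 21 days = 7 March 2019 onward; 27 March 2019 is on or after that date.
(4) the permitted window runs from 27 March 2019 + 14 = 10 April 2019 to 27 March 2019 + 29 = 25 April 2019; done 11 April 2019 — within the window.
(5) the permitted window runs from 11 April 2019 + 7 = 18 April 2019 to 11 April 2019 + 32 = 13 May 2019; 11 May 2019 falls inside that range.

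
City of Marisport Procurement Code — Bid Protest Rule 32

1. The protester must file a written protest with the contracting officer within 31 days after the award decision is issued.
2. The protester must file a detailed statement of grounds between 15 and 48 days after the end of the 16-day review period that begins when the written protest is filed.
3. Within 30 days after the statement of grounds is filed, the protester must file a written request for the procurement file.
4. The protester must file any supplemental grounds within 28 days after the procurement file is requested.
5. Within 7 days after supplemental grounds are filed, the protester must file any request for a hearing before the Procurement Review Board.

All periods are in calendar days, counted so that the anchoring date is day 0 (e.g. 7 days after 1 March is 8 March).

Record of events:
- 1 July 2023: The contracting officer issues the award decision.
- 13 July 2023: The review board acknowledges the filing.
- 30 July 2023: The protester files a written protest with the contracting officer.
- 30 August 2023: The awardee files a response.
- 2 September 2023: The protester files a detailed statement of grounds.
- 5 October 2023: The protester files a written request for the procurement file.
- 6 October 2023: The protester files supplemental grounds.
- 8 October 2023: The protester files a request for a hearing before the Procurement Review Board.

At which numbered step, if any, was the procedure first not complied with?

Step 3

Step 1 — counting 31 days from 1 July 2023 (when the award decision is issued) gives a deadline of 1 August 2023; 30 July 2023 is within that limit.
Step 2 — 15 and 48 days from 15 August 2023 (end of the 16-day review period, which began when the written protest is filed on 30 July 2023) are 30 August 2023 and 2 October 2023 respectively; 2 September 2023 falls inside that range.
Step 3 — counting 30 days from 2 September 2023 (when the statement of grounds is filed) gives a deadline of 2 October 2023; 5 October 2023 misses that deadline by 3 days.
No need to go further; step 3 was not satisfied.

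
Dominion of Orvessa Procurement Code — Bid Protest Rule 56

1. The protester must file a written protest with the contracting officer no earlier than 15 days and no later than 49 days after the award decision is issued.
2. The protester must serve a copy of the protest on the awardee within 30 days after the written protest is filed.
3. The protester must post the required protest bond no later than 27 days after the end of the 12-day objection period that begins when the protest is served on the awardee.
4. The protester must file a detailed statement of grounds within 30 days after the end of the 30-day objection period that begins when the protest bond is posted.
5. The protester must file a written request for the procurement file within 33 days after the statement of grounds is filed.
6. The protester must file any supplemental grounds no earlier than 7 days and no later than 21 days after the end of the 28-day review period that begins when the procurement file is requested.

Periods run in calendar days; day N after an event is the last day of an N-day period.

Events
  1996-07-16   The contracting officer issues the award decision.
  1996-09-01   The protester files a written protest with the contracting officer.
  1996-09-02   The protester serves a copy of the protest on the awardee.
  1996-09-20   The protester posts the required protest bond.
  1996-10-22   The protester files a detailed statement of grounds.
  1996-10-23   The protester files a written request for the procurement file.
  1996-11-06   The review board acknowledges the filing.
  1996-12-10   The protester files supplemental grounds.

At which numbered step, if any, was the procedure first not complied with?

(1) the permitted window runs from 1996-07-16 + 15 = 1996-07-31 to 1996-07-16 + 49 = 1996-09-03; 1996-09-01 falls inside that range.
(2) due by 1996-09-01 + 30 days = 1996-10-01; 1996-09-02 is within that limit.
(3) due by 1996-09-14 + 27 days = 1996-10-11; 1996-09-20 is within that limit.
(4) due by 1996-10-20 + 30 days = 1996-11-19; completed 1996-10-22, before the deadline.
(5) due by 1996-10-22 + 33 days = 1996-11-24; done 1996-10-23 — timely.
(6) the permitted window runs from 1996-11-20 + 7 = 1996-11-27 to 1996-11-20 + 21 = 1996-12-11; done 1996-12-10 — within the window.

None — every step was satisfied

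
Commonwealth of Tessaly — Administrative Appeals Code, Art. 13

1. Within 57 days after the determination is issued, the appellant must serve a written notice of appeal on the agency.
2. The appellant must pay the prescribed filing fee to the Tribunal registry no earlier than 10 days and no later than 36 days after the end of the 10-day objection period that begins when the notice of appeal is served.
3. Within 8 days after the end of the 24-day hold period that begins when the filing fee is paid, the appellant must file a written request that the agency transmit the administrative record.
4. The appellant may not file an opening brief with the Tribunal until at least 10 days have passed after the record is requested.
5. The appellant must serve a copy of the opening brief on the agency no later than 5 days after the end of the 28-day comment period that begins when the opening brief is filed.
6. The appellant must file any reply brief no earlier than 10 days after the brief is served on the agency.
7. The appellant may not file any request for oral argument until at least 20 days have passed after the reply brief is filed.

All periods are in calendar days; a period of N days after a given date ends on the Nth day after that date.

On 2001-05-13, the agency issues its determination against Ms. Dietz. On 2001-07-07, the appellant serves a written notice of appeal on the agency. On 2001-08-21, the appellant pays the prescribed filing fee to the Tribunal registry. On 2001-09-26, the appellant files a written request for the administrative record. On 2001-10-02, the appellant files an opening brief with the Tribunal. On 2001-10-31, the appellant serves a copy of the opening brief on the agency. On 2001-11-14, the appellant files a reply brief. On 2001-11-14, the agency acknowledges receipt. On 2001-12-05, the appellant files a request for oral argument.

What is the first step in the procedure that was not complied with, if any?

Step 3

(1) due by 2001-05-13 + 57 days = 2001-07-09; completed 2001-07-07, before the deadline.
(2) the permitted window runs from 2001-07-17 + 10 = 2001-07-27 to 2001-07-17 + 36 = 2001-08-22; done 2001-08-21 — within the window.
(3) due by 2001-09-14 + 8 days = 2001-09-22; not done until 2001-09-26, 4 days after the deadline.
The procedure was therefore not followed at step 3.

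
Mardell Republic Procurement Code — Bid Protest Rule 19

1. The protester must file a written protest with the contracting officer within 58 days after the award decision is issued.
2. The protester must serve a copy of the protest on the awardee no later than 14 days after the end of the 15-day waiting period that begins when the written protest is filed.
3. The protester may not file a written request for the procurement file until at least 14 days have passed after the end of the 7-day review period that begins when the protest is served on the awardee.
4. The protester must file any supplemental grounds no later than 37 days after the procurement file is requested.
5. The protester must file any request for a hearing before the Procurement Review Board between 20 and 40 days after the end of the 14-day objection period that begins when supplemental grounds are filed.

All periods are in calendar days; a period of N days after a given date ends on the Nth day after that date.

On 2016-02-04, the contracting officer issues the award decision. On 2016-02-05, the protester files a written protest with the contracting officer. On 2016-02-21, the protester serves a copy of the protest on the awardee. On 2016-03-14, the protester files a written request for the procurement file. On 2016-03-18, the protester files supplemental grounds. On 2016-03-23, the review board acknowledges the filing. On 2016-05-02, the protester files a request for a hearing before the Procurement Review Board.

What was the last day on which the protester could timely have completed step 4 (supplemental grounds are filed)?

2016-04-20

Step 4 runs from 2016-03-14, when the procurement file is requested. 37 days after 2016-03-14 is 2016-04-20.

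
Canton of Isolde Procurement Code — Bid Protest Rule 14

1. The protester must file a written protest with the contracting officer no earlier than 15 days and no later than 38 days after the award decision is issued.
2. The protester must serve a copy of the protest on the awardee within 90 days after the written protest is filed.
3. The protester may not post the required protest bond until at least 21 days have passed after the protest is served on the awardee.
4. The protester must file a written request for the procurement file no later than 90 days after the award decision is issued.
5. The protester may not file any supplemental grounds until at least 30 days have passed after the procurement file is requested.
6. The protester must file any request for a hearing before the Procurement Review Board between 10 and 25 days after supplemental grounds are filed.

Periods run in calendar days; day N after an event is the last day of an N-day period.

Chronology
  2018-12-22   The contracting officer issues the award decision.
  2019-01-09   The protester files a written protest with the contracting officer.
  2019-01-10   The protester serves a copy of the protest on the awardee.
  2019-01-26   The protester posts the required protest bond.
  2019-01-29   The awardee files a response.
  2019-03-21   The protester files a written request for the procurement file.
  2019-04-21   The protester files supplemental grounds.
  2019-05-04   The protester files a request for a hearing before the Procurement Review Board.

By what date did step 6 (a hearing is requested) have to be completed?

Step 6 runs from 2019-04-21, when supplemental grounds are filed. The window is 10–25 days after 2019-04-21; it closes on 2019-05-16.

2019-05-16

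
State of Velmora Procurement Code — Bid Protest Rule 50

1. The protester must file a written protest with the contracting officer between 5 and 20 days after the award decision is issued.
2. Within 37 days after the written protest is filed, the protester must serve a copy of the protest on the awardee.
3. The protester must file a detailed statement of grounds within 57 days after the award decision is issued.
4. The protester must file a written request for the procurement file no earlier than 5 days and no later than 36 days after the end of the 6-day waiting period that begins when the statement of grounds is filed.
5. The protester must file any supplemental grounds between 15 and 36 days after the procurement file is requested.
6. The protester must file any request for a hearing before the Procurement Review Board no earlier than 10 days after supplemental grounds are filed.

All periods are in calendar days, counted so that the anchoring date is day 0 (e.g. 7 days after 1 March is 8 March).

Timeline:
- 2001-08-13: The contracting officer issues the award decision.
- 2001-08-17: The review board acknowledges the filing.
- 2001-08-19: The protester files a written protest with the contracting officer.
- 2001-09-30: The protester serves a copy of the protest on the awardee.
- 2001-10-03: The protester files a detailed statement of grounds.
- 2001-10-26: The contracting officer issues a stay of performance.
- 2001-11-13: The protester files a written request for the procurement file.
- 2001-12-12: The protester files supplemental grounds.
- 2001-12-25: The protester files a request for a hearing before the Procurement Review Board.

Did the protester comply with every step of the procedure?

No

Step 1: the window is 5–20 days after 2001-08-13 (when the award decision is issued), so 2001-08-18 through 2001-09-02; 2001-08-19 falls inside that range.
Step 2: 37 days after 2001-08-19 (when the written protest is filed) is 2001-09-25; 2001-09-30 misses that deadline by 5 days.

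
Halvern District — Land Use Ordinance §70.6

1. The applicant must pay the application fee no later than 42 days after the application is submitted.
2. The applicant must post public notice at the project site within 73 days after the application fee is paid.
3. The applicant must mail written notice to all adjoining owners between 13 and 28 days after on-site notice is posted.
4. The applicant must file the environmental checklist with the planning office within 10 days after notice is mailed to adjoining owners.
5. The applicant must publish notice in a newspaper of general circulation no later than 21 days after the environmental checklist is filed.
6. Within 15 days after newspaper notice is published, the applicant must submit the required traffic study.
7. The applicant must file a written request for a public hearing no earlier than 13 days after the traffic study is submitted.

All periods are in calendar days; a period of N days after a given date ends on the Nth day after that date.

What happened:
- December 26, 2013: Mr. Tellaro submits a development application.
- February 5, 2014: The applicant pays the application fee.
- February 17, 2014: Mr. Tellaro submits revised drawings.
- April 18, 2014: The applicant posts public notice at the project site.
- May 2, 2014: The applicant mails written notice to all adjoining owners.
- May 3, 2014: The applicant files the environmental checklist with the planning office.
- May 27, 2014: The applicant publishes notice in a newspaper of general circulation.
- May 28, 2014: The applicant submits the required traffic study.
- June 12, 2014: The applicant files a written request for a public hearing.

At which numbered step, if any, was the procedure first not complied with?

Step 1: 42 days after December 26, 2013 (when the application is submitted) is February 6, 2014; completed February 5, 2014, before the deadline.
Step 2: 73 days after February 5, 2014 (when the application fee is paid) is April 19, 2014; April 18, 2014 is within that limit.
Step 3: the window is 13–28 days after April 18, 2014 (when on-site notice is posted), so May 1, 2014 through May 16, 2014; done May 2, 2014 — within the window.
Step 4: 10 days after May 2, 2014 (when notice is mailed to adjoining owners) is May 12, 2014; completed May 3, 2014, before the deadline.
Step 5: 21 days after May 3, 2014 (when the environmental checklist is filed) is May 24, 2014; done May 27, 2014 — 3 days late.
No need to go further; step 5 was not satisfied.

Step 5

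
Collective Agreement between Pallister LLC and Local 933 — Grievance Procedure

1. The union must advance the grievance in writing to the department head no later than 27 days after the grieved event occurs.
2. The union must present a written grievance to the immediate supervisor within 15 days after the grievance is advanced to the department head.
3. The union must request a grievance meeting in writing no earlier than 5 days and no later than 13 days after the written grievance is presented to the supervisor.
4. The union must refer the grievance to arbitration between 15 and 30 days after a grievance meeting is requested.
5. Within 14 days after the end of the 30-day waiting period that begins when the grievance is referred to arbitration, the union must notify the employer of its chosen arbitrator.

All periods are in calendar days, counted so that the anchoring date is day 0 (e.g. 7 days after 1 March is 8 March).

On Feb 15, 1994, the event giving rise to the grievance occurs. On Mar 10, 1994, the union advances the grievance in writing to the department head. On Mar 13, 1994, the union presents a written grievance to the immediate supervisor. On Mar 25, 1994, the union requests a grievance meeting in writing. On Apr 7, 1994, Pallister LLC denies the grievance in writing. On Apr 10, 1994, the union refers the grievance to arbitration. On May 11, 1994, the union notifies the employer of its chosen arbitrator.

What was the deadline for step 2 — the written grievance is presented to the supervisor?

Step 2 runs from Mar 10, 1994, when the grievance is advanced to the department head. 15 days after Mar 10, 1994 is Mar 25, 1994.

Mar 25, 1994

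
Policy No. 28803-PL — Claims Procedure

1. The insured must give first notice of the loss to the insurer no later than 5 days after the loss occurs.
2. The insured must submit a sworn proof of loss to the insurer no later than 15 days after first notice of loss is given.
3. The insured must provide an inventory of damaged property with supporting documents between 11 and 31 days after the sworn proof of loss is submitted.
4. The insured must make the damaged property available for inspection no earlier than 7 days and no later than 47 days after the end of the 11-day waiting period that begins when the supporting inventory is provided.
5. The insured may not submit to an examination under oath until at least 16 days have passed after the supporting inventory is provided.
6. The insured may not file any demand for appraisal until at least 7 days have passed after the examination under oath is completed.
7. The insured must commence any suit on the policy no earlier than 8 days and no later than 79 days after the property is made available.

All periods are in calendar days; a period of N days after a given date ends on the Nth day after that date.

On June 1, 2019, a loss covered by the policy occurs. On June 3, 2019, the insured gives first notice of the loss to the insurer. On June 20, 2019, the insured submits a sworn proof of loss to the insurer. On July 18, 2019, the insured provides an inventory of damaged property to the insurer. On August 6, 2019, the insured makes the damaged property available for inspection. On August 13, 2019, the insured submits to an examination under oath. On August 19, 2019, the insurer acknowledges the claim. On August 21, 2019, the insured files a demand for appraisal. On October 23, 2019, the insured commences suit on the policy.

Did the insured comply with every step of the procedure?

No

Step 1: 5 days after June 1, 2019 (when the loss occurs) is June 6, 2019; done June 3, 2019 — timely.
Step 2: 15 days after June 3, 2019 (when first notice of loss is given) is June 18, 2019; not done until June 20, 2019, 2 days after the deadline.
No need to go further; step 2 was not satisfied.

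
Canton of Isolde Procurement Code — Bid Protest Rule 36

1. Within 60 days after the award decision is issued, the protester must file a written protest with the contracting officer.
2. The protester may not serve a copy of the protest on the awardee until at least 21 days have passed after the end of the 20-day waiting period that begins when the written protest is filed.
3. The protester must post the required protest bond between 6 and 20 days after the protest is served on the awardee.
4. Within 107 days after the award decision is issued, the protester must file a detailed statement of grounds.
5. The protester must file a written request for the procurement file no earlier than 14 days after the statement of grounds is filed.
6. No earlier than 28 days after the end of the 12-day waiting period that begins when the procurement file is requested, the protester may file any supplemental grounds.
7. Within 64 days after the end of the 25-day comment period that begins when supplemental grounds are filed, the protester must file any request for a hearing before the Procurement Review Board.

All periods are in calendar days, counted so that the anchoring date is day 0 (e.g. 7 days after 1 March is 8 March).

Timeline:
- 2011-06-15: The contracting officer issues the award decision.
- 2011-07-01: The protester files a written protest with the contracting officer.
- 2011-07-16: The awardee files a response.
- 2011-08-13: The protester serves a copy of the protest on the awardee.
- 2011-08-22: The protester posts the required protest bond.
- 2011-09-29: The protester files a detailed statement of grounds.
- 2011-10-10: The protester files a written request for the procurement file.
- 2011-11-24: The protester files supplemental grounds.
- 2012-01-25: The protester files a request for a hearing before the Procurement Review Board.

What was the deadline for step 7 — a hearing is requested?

Supplemental grounds are filed on 2011-11-24; the 25-day comment period therefore ends 2011-12-19, and step 7 runs from that date. 64 days after 2011-12-19 is 2012-02-21.

2012-02-21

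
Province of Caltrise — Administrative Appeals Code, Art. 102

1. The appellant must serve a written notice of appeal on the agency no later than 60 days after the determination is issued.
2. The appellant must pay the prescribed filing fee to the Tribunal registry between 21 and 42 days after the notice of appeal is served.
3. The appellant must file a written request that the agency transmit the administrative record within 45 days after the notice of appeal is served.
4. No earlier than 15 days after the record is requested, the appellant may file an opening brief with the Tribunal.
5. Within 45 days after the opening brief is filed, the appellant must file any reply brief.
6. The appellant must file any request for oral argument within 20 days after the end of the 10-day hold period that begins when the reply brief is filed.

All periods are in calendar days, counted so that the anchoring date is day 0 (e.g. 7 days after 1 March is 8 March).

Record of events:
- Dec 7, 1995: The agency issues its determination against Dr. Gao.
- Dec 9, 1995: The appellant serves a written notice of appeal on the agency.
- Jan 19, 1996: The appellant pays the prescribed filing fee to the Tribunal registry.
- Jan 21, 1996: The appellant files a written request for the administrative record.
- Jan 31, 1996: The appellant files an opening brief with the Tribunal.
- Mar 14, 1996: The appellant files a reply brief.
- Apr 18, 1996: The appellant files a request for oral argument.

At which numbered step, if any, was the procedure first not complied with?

Step 4

Step 1 — counting 60 days from Dec 7, 1995 (when the determination is issued) gives a deadline of Feb 5, 1996; done Dec 9, 1995 — timely.
Step 2 — 21 and 42 days from Dec 9, 1995 (when the notice of appeal is served) are Dec 30, 1995 and Jan 20, 1996 respectively; done Jan 19, 1996, which is between those dates.
Step 3 — counting 45 days from Dec 9, 1995 (when the notice of appeal is served) gives a deadline of Jan 23, 1996; completed Jan 21, 1996, before the deadline.
Step 4 — must wait 15 days from Jan 21, 1996 (when the record is requested), so not before Feb 5, 1996; Jan 31, 1996 is 5 days before the earliest permitted date.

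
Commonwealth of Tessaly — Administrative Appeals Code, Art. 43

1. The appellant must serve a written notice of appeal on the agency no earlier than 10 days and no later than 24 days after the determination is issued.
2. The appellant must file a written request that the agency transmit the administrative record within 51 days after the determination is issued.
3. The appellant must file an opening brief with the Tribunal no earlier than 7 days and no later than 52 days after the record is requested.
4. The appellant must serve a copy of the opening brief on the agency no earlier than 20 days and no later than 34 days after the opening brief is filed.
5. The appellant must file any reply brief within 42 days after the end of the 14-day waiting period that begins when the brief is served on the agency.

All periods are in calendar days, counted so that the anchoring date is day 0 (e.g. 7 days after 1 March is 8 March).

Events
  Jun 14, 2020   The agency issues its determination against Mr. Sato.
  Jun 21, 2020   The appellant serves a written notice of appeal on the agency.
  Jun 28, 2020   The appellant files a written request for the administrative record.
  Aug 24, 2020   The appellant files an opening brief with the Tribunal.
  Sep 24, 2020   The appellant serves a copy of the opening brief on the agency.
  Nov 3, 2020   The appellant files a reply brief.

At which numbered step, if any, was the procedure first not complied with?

Step 1

Step 1 — 10 and 24 days from Jun 14, 2020 (when the determination is issued) are Jun 24, 2020 and Jul 8, 2020 respectively; Jun 21, 2020 is 3 days too early.
That is the first point of non-compliance.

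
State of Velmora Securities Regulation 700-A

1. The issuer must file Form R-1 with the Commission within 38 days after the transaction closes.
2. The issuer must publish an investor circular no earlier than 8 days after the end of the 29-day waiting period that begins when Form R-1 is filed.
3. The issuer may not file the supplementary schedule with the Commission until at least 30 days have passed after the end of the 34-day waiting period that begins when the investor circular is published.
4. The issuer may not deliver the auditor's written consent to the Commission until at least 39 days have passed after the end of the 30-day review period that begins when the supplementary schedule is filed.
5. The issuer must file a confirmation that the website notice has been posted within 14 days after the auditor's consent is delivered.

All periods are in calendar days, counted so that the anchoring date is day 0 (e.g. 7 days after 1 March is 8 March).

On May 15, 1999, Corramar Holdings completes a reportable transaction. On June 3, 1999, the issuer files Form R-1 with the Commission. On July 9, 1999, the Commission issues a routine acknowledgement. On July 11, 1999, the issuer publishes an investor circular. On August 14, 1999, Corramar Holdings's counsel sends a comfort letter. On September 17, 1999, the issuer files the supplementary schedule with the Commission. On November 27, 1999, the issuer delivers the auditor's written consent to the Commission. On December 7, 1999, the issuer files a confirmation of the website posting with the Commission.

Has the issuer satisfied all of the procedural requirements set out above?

Yes

Step 1 — counting 38 days from May 15, 1999 (when the transaction closes) gives a deadline of June 22, 1999; completed June 3, 1999, before the deadline.
Step 2 — must wait 8 days from July 2, 1999 (end of the 29-day waiting period, which began when Form R-1 is filed on June 3, 1999), so not before July 10, 1999; July 11, 1999 is on or after that date.
Step 3 — must wait 30 days from August 14, 1999 (end of the 34-day waiting period, which began when the investor circular is published on July 11, 1999), so not before September 13, 1999; done September 17, 1999, after the minimum wait.
Step 4 — must wait 39 days from October 17, 1999 (end of the 30-day review period, which began when the supplementary schedule is filed on September 17, 1999), so not before November 25, 1999; done November 27, 1999 — permitted.
Step 5 — counting 14 days from November 27, 1999 (when the auditor's consent is delivered) gives a deadline of December 11, 1999; completed December 7, 1999, before the deadline.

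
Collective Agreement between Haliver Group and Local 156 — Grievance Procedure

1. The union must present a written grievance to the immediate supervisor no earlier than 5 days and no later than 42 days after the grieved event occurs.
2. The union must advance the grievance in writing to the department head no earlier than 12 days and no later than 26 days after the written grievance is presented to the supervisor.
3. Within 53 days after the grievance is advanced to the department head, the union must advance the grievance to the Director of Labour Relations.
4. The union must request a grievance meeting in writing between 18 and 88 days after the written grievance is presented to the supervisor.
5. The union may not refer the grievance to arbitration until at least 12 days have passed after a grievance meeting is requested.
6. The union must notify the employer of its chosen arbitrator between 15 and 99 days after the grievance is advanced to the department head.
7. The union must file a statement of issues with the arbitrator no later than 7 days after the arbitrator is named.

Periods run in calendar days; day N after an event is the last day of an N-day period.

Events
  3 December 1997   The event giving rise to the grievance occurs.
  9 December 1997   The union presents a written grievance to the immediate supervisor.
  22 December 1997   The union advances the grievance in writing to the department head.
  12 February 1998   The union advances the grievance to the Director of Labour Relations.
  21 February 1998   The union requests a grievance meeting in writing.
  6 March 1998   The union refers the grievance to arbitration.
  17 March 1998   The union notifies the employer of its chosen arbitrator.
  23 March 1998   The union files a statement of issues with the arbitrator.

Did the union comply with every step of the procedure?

Step 1: the window is 5–42 days after 3 December 1997 (when the grieved event occurs), so 8 December 1997 through 14 January 1998; done 9 December 1997, which is between those dates.
Step 2: the window is 12–26 days after 9 December 1997 (when the written grievance is presented to the supervisor), so 21 December 1997 through 4 January 1998; done 22 December 1997 — within the window.
Step 3: 53 days after 22 December 1997 (when the grievance is advanced to the department head) is 13 February 1998; completed 12 February 1998, before the deadline.
Step 4: the window is 18–88 days after 9 December 1997 (when the written grievance is presented to the supervisor), so 27 December 1997 through 7 March 1998; 21 February 1998 falls inside that range.
Step 5: the earliest permitted date is 12 days after 21 February 1998 (when a grievance meeting is requested), i.e. 5 March 1998; done 6 March 1998 — permitted.
Step 6: the window is 15–99 days after 22 December 1997 (when the grievance is advanced to the department head), so 6 January 1998 through 31 March 1998; done 17 March 1998 — within the window.
Step 7: 7 days after 17 March 1998 (when the arbitrator is named) is 24 March 1998; done 23 March 1998 — timely.

Yes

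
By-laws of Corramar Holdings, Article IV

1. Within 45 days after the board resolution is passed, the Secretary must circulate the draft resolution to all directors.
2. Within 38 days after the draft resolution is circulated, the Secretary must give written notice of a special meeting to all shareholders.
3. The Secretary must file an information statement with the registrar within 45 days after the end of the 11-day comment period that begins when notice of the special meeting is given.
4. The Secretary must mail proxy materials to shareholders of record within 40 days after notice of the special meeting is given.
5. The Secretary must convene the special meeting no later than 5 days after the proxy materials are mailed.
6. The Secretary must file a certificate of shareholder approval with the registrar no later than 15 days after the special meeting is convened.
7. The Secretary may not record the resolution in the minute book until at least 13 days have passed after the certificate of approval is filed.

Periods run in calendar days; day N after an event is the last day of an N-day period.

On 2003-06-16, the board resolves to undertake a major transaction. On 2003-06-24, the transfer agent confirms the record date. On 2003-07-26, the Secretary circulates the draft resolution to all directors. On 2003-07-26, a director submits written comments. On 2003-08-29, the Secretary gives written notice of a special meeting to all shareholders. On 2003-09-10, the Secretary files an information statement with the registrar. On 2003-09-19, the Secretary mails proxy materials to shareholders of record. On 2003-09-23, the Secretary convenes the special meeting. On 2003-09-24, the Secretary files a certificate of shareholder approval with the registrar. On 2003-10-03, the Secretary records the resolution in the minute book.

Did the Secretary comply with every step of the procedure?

No

(1) due by 2003-06-16 + 45 days = 2003-07-31; 2003-07-26 is within that limit.
(2) due by 2003-07-26 + 38 days = 2003-09-02; completed 2003-08-29, before the deadline.
(3) due by 2003-09-09 + 45 days = 2003-10-24; completed 2003-09-10, before the deadline.
(4) due by 2003-08-29 + 40 days = 2003-10-08; completed 2003-09-19, before the deadline.
(5) due by 2003-09-19 + 5 days = 2003-09-24; completed 2003-09-23, before the deadline.
(6) due by 2003-09-23 + 15 days = 2003-10-08; 2003-09-24 is within that limit.
(7) permitted from 2003-09-24 + 13 days = 2003-10-07 onward; 2003-10-03 is 4 days before the earliest permitted date.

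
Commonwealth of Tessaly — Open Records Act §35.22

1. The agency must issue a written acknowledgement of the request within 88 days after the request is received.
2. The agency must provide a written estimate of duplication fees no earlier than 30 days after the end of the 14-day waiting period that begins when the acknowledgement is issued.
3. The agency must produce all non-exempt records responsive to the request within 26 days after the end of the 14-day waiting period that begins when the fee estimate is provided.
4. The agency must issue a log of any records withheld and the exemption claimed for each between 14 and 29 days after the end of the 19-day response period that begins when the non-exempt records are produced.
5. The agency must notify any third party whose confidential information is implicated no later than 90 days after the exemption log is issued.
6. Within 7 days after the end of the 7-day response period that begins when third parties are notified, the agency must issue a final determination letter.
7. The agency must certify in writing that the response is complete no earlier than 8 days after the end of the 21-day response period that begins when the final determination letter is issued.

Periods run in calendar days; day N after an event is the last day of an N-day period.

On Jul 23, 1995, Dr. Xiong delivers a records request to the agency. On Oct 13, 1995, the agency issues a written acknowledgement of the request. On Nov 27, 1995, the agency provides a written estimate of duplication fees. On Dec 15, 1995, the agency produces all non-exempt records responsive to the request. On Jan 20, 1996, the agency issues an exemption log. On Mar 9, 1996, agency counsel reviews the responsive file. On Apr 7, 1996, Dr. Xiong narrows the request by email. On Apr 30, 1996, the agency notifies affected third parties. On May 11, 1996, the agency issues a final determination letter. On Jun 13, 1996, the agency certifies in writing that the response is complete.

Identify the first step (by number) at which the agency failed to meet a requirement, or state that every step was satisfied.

(1) due by Jul 23, 1995 + 88 days = Oct 19, 1995; completed Oct 13, 1995, before the deadline.
(2) permitted from Oct 27, 1995 + 30 days = Nov 26, 1995 onward; done Nov 27, 1995, after the minimum wait.
(3) due by Dec 11, 1995 + 26 days = Jan 6, 1996; completed Dec 15, 1995, before the deadline.
(4) the permitted window runs from Jan 3, 1996 + 14 = Jan 17, 1996 to Jan 3, 1996 + 29 = Feb 1, 1996; done Jan 20, 1996 — within the window.
(5) due by Jan 20, 1996 + 90 days = Apr 19, 1996; Apr 30, 1996 misses that deadline by 11 days.
The analysis stops there.

Step 5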